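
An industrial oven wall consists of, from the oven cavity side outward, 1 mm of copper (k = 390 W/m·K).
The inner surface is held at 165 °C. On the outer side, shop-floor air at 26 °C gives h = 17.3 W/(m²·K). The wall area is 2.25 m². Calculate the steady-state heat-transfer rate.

Thermal resistances in series:
R_copper = L/(kA) = 0.001/(390×2.25) = 1.14×10^-6 K/W
R_outer film = 1/(h_o·A) = 1/(17.3×2.25) = 0.02569 K/W
R_total = 0.02569 K/W
Q = ΔT / R_total = 139 / 0.02569

Q ≈ 5410 W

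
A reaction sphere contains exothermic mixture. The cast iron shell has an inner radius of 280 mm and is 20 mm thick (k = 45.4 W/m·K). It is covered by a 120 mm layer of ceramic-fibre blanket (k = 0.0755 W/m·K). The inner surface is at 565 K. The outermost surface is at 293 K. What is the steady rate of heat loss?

Spherical conduction: R = (1/r_in − 1/r_out)/(4πk) per layer; series-sum.
R_cast iron shell = (1/0.28 − 1/0.3)/(4π×45.4) = 4.173×10^-4 K/W
R_ceramic-fibre blanket = (1/0.3 − 1/0.42)/(4π×0.0755) = 1.004 K/W
R_total = 1.004 K/W
Q = ΔT/R_total = 272/1.004

Q ≈ 271 W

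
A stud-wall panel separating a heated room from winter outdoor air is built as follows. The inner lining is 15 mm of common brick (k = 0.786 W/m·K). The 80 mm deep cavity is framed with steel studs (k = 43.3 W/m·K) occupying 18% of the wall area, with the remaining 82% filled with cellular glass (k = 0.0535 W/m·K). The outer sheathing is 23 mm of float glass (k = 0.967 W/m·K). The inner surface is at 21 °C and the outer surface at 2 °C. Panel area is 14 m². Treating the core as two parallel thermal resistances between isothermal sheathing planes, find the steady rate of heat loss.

Sheathing layers in series; stud and cavity paths in parallel between them.
R_inner = 0.015/(0.786×14) = 0.001363 K/W
R_stud  = 0.08/(43.3×0.18×14) = 7.332×10^-4 K/W
R_cav   = 0.08/(0.0535×0.82×14) = 0.1303 K/W
1/R_core = 1/R_stud + 1/R_cav → R_core = 7.291×10^-4 K/W
R_outer = 0.023/(0.967×14) = 0.001699 K/W
R_total = 0.003791 K/W
Q = ΔT/R_total = 19/0.003791

Q ≈ 5010 W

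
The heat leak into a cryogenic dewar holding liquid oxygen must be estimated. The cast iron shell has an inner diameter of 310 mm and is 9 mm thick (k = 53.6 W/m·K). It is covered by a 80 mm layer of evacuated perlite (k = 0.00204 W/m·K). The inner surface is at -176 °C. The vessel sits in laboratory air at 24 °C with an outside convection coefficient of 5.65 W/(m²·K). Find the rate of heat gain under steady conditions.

Spherical conduction: R = (1/r_in − 1/r_out)/(4πk) per layer; series-sum.
R_cast iron shell = (1/0.155 − 1/0.164)/(4π×53.6) = 5.256×10^-4 K/W
R_evacuated perlite = (1/0.164 − 1/0.244)/(4π×0.00204) = 77.99 K/W
R_outer film = 1/(h·4πr_o²) = 1/(5.65×4π×0.244²) = 0.2366 K/W
R_total = 78.22 K/W
Q = ΔT/R_total = 200/78.22

Q ≈ 2.56 W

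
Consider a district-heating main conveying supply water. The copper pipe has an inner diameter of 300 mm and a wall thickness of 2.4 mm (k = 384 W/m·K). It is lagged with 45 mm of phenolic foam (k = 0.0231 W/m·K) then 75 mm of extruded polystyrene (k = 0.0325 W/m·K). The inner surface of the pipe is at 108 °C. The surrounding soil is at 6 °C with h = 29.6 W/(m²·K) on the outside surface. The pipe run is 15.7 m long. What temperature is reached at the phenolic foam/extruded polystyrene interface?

T ≈ 54.2 °C

Per-layer cylindrical resistances, series-summed:
R_copper pipe wall = ln(152.4/150)/(2π×384×15.7) = 4.19×10^-7 K/W
R_phenolic foam = ln(197.4/152.4)/(2π×0.0231×15.7) = 0.1135 K/W
R_extruded polystyrene = ln(272.4/197.4)/(2π×0.0325×15.7) = 0.1004 K/W
R_outer film = 1/(h_o·2πr_oL) = 1/(29.6×2π×0.2724×15.7) = 0.001257 K/W
R_total = 0.2152 K/W
Q = ΔT/R_total = 102/0.2152
Q = 474 W
T_interface = T_inner − Q·ΣR(inner→interface) = 108 − 474×0.1135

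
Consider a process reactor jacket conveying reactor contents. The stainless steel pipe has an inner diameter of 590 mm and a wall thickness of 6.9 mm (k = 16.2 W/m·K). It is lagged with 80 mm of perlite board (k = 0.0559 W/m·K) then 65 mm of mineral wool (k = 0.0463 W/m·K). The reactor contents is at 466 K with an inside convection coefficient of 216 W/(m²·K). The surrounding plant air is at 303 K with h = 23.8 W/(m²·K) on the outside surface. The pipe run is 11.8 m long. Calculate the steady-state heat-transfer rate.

Q ≈ 1570 W

For a radial system each layer contributes R = ln(r_out/r_in)/(2πkL); films add R = 1/(hA).
R_inner film = 1/(h_i·2πr₁L) = 1/(216×2π×0.295×11.8) = 2.117×10^-4 K/W
R_stainless steel pipe wall = ln(301.9/295)/(2π×16.2×11.8) = 1.925×10^-5 K/W
R_perlite board = ln(381.9/301.9)/(2π×0.0559×11.8) = 0.05672 K/W
R_mineral wool = ln(446.9/381.9)/(2π×0.0463×11.8) = 0.04579 K/W
R_outer film = 1/(h_o·2πr_oL) = 1/(23.8×2π×0.4469×11.8) = 0.001268 K/W
R_total = 0.104 K/W
Q = ΔT/R_total = 163/0.104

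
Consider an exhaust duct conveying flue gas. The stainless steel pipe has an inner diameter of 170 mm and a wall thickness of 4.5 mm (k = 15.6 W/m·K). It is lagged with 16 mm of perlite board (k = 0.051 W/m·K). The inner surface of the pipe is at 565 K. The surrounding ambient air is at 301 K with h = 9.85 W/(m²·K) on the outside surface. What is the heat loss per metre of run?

q′ ≈ 396 W/m

Treating each annulus and film as a series resistance:
R_stainless steel pipe wall = ln(89.5/85)/(2π×15.6×1) = 5.263×10^-4 K/W
R_perlite board = ln(105.5/89.5)/(2π×0.051×1) = 0.5133 K/W
R_outer film = 1/(h_o·2πr_oL) = 1/(9.85×2π×0.1055×1) = 0.1532 K/W
R_total = 0.6669 K/W
Q = ΔT/R_total = 264/0.6669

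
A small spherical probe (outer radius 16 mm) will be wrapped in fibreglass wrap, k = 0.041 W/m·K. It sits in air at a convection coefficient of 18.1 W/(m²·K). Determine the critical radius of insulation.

r_cr ≈ 4.53 mm

For a sphere r_cr = 2k/h = 2×0.041/18.1
r_cr = 4.53 mm; since the bare radius (16 mm) is above r_cr, any added insulation will reduce heat loss.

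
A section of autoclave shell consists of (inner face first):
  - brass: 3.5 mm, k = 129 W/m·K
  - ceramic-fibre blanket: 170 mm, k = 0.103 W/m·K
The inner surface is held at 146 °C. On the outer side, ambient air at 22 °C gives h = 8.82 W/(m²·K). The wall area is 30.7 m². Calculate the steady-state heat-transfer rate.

Treating each layer as a thermal resistance in series:
R_brass = L/(kA) = 0.0035/(129×30.7) = 8.838×10^-7 K/W
R_ceramic-fibre blanket = L/(kA) = 0.17/(0.103×30.7) = 0.05376 K/W
R_outer film = 1/(h_o·A) = 1/(8.82×30.7) = 0.003693 K/W
R_total = 0.05746 K/W
Q = ΔT / R_total = 124 / 0.05746

Q ≈ 2160 W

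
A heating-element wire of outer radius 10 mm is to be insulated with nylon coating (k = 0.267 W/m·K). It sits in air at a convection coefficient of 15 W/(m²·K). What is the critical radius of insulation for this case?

r_cr ≈ 17.8 mm

For a cylinder r_cr = k/h = 0.267/15
r_cr = 17.8 mm; since the bare radius (10 mm) is below r_cr, adding a thin layer of insulation will *increase* heat loss.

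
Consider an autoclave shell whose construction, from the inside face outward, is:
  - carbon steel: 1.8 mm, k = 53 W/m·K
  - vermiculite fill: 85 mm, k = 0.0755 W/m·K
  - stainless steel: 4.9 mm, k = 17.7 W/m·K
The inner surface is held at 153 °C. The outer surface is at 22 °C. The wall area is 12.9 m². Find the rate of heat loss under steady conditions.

Q ≈ 1500 W

Series thermal resistances:
R_carbon steel = L/(kA) = 0.0018/(53×12.9) = 2.633×10^-6 K/W
R_vermiculite fill = L/(kA) = 0.085/(0.0755×12.9) = 0.08727 K/W
R_stainless steel = L/(kA) = 0.0049/(17.7×12.9) = 2.146×10^-5 K/W
R_total = 0.0873 K/W
Q = ΔT / R_total = 131 / 0.0873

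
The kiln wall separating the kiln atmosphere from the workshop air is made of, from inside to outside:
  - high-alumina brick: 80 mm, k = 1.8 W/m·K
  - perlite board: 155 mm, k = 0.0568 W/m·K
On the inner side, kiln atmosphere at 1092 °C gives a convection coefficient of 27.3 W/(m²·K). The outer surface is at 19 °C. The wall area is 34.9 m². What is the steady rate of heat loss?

Q ≈ 13300 W

Treating each layer as a thermal resistance in series:
R_inner film = 1/(h_i·A) = 1/(27.3×34.9) = 0.00105 K/W
R_high-alumina brick = L/(kA) = 0.08/(1.8×34.9) = 0.001273 K/W
R_perlite board = L/(kA) = 0.155/(0.0568×34.9) = 0.07819 K/W
R_total = 0.08051 K/W
Q = ΔT / R_total = 1073 / 0.08051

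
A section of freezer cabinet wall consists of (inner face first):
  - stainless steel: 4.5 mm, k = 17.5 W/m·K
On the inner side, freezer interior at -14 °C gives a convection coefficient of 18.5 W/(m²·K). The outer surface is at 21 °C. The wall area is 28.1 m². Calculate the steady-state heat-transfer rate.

Using the resistance-network approach (series):
R_inner film = 1/(h_i·A) = 1/(18.5×28.1) = 0.001924 K/W
R_stainless steel = L/(kA) = 0.0045/(17.5×28.1) = 9.151×10^-6 K/W
R_total = 0.001933 K/W
Q = ΔT / R_total = 35 / 0.001933

Q ≈ 18100 W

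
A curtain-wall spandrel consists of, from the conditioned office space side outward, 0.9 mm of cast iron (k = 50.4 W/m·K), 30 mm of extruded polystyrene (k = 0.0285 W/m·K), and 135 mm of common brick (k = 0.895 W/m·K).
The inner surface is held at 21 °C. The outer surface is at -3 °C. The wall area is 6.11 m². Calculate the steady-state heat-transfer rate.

Model the wall as resistances in series:
R_cast iron = L/(kA) = 0.0009/(50.4×6.11) = 2.923×10^-6 K/W
R_extruded polystyrene = L/(kA) = 0.03/(0.0285×6.11) = 0.1723 K/W
R_common brick = L/(kA) = 0.135/(0.895×6.11) = 0.02469 K/W
R_total = 0.197 K/W
Q = ΔT / R_total = 24 / 0.197

Q ≈ 122 W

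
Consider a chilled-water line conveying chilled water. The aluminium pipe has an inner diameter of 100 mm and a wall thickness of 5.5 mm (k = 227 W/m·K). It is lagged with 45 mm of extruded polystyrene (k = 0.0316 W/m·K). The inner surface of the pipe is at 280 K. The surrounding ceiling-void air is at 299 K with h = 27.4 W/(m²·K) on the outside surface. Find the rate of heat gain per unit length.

q′ ≈ 6.23 W/m

Cylindrical conduction, so R = ln(r₂/r₁)/(2πkL) per layer, in series:
R_aluminium pipe wall = ln(55.5/50)/(2π×227×1) = 7.317×10^-5 K/W
R_extruded polystyrene = ln(100.5/55.5)/(2π×0.0316×1) = 2.991 K/W
R_outer film = 1/(h_o·2πr_oL) = 1/(27.4×2π×0.1005×1) = 0.0578 K/W
R_total = 3.048 K/W
Q = ΔT/R_total = 19/3.048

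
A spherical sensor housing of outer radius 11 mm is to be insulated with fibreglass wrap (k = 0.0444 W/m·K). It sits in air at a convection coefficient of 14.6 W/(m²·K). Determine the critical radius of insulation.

For a sphere r_cr = 2k/h = 2×0.0444/14.6
r_cr = 6.08 mm; since the bare radius (11 mm) is above r_cr, any added insulation will reduce heat loss.

r_cr ≈ 6.08 mm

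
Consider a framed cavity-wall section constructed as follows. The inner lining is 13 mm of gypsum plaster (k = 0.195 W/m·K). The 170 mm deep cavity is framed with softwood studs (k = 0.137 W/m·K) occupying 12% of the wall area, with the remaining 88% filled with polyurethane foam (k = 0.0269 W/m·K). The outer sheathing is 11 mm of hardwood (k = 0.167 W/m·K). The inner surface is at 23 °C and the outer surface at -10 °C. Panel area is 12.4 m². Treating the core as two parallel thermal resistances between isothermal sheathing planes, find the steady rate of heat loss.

Q ≈ 93.6 W

Sheathing layers in series; stud and cavity paths in parallel between them.
R_inner = 0.013/(0.195×12.4) = 0.005376 K/W
R_stud  = 0.17/(0.137×0.12×12.4) = 0.8339 K/W
R_cav   = 0.17/(0.0269×0.88×12.4) = 0.5792 K/W
1/R_core = 1/R_stud + 1/R_cav → R_core = 0.3418 K/W
R_outer = 0.011/(0.167×12.4) = 0.005312 K/W
R_total = 0.3525 K/W
Q = ΔT/R_total = 33/0.3525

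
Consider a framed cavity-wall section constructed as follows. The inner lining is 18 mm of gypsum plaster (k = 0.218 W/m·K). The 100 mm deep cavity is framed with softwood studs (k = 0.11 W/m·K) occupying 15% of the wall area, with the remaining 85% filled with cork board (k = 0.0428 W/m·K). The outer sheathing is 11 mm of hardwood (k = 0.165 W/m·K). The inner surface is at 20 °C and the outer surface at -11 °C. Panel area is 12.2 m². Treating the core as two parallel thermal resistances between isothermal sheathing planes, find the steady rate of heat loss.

Sheathing layers in series; stud and cavity paths in parallel between them.
R_inner = 0.018/(0.218×12.2) = 0.006768 K/W
R_stud  = 0.1/(0.11×0.15×12.2) = 0.4968 K/W
R_cav   = 0.1/(0.0428×0.85×12.2) = 0.2253 K/W
1/R_core = 1/R_stud + 1/R_cav → R_core = 0.155 K/W
R_outer = 0.011/(0.165×12.2) = 0.005464 K/W
R_total = 0.1672 K/W
Q = ΔT/R_total = 31/0.1672

Q ≈ 185 W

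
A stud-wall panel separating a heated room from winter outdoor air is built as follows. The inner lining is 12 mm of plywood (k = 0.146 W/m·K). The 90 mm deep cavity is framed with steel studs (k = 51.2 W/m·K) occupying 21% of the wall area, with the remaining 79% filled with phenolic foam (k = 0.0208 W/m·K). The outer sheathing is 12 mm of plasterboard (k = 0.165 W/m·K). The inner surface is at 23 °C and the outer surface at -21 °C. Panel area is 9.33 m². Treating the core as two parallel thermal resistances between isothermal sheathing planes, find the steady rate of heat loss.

Q ≈ 2510 W

Sheathing layers in series; stud and cavity paths in parallel between them.
R_inner = 0.012/(0.146×9.33) = 0.008809 K/W
R_stud  = 0.09/(51.2×0.21×9.33) = 8.972×10^-4 K/W
R_cav   = 0.09/(0.0208×0.79×9.33) = 0.587 K/W
1/R_core = 1/R_stud + 1/R_cav → R_core = 8.958×10^-4 K/W
R_outer = 0.012/(0.165×9.33) = 0.007795 K/W
R_total = 0.0175 K/W
Q = ΔT/R_total = 44/0.0175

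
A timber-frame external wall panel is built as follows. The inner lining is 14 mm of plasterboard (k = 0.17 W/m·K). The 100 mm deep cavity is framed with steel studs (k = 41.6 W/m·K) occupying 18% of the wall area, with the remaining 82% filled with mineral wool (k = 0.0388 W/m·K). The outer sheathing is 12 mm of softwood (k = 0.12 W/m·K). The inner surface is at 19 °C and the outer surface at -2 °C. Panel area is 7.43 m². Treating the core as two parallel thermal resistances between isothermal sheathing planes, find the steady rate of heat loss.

Sheathing layers in series; stud and cavity paths in parallel between them.
R_inner = 0.014/(0.17×7.43) = 0.01108 K/W
R_stud  = 0.1/(41.6×0.18×7.43) = 0.001797 K/W
R_cav   = 0.1/(0.0388×0.82×7.43) = 0.423 K/W
1/R_core = 1/R_stud + 1/R_cav → R_core = 0.00179 K/W
R_outer = 0.012/(0.12×7.43) = 0.01346 K/W
R_total = 0.02633 K/W
Q = ΔT/R_total = 21/0.02633

Q ≈ 797 W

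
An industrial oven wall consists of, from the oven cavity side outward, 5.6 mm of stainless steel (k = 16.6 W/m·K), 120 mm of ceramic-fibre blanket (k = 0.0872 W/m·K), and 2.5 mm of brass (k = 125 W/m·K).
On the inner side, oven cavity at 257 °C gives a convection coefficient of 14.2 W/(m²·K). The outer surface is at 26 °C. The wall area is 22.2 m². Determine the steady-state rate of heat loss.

Q ≈ 3540 W

Model the wall as resistances in series:
R_inner film = 1/(h_i·A) = 1/(14.2×22.2) = 0.003172 K/W
R_stainless steel = L/(kA) = 0.0056/(16.6×22.2) = 1.52×10^-5 K/W
R_ceramic-fibre blanket = L/(kA) = 0.12/(0.0872×22.2) = 0.06199 K/W
R_brass = L/(kA) = 0.0025/(125×22.2) = 9.009×10^-7 K/W
R_total = 0.06518 K/W
Q = ΔT / R_total = 231 / 0.06518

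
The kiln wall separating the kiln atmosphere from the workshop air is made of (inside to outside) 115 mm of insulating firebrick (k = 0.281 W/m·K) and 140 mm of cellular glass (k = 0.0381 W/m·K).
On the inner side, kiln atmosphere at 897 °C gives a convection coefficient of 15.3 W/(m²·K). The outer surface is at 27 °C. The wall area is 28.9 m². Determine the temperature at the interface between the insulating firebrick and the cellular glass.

T ≈ 797 °C

Treating each layer as a thermal resistance in series:
R_inner film = 1/(h_i·A) = 1/(15.3×28.9) = 0.002262 K/W
R_insulating firebrick = L/(kA) = 0.115/(0.281×28.9) = 0.01416 K/W
R_cellular glass = L/(kA) = 0.14/(0.0381×28.9) = 0.1271 K/W
R_total = 0.1436 K/W;  Q = ΔT/R_total = 870/0.1436 = 6060 W
T_interface = T_inner − Q·ΣR(inner→interface) = 897 − 6060×0.01642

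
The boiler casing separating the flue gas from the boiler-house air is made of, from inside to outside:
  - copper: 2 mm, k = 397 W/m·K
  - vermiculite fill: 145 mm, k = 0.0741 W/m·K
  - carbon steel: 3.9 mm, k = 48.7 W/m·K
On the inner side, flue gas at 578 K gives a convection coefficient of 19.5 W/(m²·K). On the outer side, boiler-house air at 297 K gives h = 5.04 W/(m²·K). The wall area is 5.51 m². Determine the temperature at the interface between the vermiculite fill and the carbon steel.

T ≈ 322 K

Using the resistance-network approach (series):
R_inner film = 1/(h_i·A) = 1/(19.5×5.51) = 0.009307 K/W
R_copper = L/(kA) = 0.002/(397×5.51) = 9.143×10^-7 K/W
R_vermiculite fill = L/(kA) = 0.145/(0.0741×5.51) = 0.3551 K/W
R_carbon steel = L/(kA) = 0.0039/(48.7×5.51) = 1.453×10^-5 K/W
R_outer film = 1/(h_o·A) = 1/(5.04×5.51) = 0.03601 K/W
R_total = 0.4005 K/W;  Q = ΔT/R_total = 281/0.4005 = 701.7 W
T_interface = T_inner − Q·ΣR(inner→interface) = 578 − 702×0.3644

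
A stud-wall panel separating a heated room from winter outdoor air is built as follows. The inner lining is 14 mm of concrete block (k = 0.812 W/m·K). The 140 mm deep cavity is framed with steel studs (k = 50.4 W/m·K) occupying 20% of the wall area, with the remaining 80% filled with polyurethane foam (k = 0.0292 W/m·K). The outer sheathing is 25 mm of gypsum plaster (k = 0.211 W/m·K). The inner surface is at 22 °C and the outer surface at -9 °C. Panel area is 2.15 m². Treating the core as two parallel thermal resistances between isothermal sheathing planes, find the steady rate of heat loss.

Q ≈ 446 W

Sheathing layers in series; stud and cavity paths in parallel between them.
R_inner = 0.014/(0.812×2.15) = 0.008019 K/W
R_stud  = 0.14/(50.4×0.2×2.15) = 0.00646 K/W
R_cav   = 0.14/(0.0292×0.8×2.15) = 2.788 K/W
1/R_core = 1/R_stud + 1/R_cav → R_core = 0.006445 K/W
R_outer = 0.025/(0.211×2.15) = 0.05511 K/W
R_total = 0.06957 K/W
Q = ΔT/R_total = 31/0.06957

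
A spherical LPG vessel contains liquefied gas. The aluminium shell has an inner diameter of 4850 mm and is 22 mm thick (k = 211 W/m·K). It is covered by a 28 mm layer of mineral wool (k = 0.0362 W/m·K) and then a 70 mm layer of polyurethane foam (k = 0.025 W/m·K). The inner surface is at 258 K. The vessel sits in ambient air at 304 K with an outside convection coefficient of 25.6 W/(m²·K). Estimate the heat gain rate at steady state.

Radial (spherical) resistances in series:
R_aluminium shell = (1/2.425 − 1/2.447)/(4π×211) = 1.398×10^-6 K/W
R_mineral wool = (1/2.447 − 1/2.475)/(4π×0.0362) = 0.01016 K/W
R_polyurethane foam = (1/2.475 − 1/2.545)/(4π×0.025) = 0.03537 K/W
R_outer film = 1/(h·4πr_o²) = 1/(25.6×4π×2.545²) = 4.799×10^-4 K/W
R_total = 0.04602 K/W
Q = ΔT/R_total = 46/0.04602

Q ≈ 1000 W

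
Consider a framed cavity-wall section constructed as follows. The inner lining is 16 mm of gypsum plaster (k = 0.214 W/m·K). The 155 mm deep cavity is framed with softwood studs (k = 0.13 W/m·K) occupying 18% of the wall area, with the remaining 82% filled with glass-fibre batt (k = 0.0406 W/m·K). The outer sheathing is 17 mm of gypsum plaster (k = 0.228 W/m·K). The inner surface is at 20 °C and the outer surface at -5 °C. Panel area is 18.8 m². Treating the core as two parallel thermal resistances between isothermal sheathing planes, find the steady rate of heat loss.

Q ≈ 163 W

Sheathing layers in series; stud and cavity paths in parallel between them.
R_inner = 0.016/(0.214×18.8) = 0.003977 K/W
R_stud  = 0.155/(0.13×0.18×18.8) = 0.3523 K/W
R_cav   = 0.155/(0.0406×0.82×18.8) = 0.2476 K/W
1/R_core = 1/R_stud + 1/R_cav → R_core = 0.1454 K/W
R_outer = 0.017/(0.228×18.8) = 0.003966 K/W
R_total = 0.1534 K/W
Q = ΔT/R_total = 25/0.1534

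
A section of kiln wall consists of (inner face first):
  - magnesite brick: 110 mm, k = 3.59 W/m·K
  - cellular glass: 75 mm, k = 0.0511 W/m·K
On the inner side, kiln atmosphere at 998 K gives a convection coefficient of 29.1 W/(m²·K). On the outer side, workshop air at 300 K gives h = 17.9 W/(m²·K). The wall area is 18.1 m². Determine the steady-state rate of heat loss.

Q ≈ 7950 W

Using the resistance-network approach (series):
R_inner film = 1/(h_i·A) = 1/(29.1×18.1) = 0.001899 K/W
R_magnesite brick = L/(kA) = 0.11/(3.59×18.1) = 0.001693 K/W
R_cellular glass = L/(kA) = 0.075/(0.0511×18.1) = 0.08109 K/W
R_outer film = 1/(h_o·A) = 1/(17.9×18.1) = 0.003087 K/W
R_total = 0.08777 K/W
Q = ΔT / R_total = 698 / 0.08777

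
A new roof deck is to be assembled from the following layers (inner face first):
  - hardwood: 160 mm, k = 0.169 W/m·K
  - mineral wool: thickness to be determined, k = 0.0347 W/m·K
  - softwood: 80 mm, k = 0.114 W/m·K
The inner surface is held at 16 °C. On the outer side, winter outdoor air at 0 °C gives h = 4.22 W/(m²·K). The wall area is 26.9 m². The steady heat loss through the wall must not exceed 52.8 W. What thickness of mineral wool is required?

L ≈ 217 mm

Using the resistance-network approach (series):
R_hardwood = L/(kA) = 0.16/(0.169×26.9) = 0.0352 K/W
R_softwood = L/(kA) = 0.08/(0.114×26.9) = 0.02609 K/W
R_outer film = 1/(h_o·A) = 1/(4.22×26.9) = 0.008809 K/W
Sum of the known resistances R_other = 0.07009 K/W
Required total resistance R_tot = ΔT/Q_allow = 16/52.8 = 0.303 K/W
R_mineral wool = R_tot − R_other = 0.2329 K/W
L = R·k·A = 0.2329×0.0347×26.9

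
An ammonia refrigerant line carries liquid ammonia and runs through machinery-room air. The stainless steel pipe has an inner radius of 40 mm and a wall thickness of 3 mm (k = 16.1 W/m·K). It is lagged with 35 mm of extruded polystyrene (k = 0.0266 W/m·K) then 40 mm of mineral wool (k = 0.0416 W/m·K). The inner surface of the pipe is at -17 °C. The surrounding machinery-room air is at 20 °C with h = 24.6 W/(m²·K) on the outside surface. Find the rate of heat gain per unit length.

Radial resistances (cylindrical: R_cond = ln(r_o/r_i)/(2πkL), R_conv = 1/(h·2πrL)):
R_stainless steel pipe wall = ln(43/40)/(2π×16.1×1) = 7.149×10^-4 K/W
R_extruded polystyrene = ln(78/43)/(2π×0.0266×1) = 3.563 K/W
R_mineral wool = ln(118/78)/(2π×0.0416×1) = 1.584 K/W
R_outer film = 1/(h_o·2πr_oL) = 1/(24.6×2π×0.118×1) = 0.05483 K/W
R_total = 5.202 K/W
Q = ΔT/R_total = 37/5.202

q′ ≈ 7.11 W/m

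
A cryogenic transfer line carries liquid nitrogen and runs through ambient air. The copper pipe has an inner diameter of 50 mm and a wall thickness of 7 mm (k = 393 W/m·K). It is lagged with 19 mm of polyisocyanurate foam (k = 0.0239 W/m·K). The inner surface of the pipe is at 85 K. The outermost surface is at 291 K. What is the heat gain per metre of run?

q′ ≈ 66.4 W/m

Treating each annulus and film as a series resistance:
R_copper pipe wall = ln(32/25)/(2π×393×1) = 9.997×10^-5 K/W
R_polyisocyanurate foam = ln(51/32)/(2π×0.0239×1) = 3.104 K/W
R_total = 3.104 K/W
Q = ΔT/R_total = 206/3.104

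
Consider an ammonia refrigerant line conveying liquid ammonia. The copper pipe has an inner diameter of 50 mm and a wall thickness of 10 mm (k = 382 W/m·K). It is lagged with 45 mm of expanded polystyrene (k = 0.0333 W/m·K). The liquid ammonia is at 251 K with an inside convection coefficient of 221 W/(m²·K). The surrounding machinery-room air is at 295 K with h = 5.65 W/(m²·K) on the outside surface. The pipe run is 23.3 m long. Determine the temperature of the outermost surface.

T ≈ 291 K

Per-layer cylindrical resistances, series-summed:
R_inner film = 1/(h_i·2πr₁L) = 1/(221×2π×0.025×23.3) = 0.001236 K/W
R_copper pipe wall = ln(35/25)/(2π×382×23.3) = 6.017×10^-6 K/W
R_expanded polystyrene = ln(80/35)/(2π×0.0333×23.3) = 0.1696 K/W
R_outer film = 1/(h_o·2πr_oL) = 1/(5.65×2π×0.08×23.3) = 0.01511 K/W
R_total = 0.1859 K/W
Q = ΔT/R_total = 44/0.1859
Q = 237 W
T_interface = T_inner + Q·ΣR(inner→interface) = 251 + 237×0.1708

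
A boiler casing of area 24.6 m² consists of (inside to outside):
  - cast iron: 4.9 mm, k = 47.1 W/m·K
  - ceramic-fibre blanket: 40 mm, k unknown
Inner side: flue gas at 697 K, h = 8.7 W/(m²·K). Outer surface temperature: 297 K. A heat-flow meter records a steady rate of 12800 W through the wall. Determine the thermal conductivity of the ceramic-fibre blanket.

k ≈ 0.0612 W/(m·K)

Thermal resistances in series:
R_inner film = 1/(h_i·A) = 1/(8.7×24.6) = 0.004672 K/W
R_cast iron = L/(kA) = 0.0049/(47.1×24.6) = 4.229×10^-6 K/W
Sum of known resistances R_other = 0.004677 K/W
Total R = ΔT/Q = 400/12800 = 0.03125 K/W
R_ceramic-fibre blanket = R_total − R_other = 0.02657 K/W
k = L/(R·A) = 0.04/(0.02657×24.6)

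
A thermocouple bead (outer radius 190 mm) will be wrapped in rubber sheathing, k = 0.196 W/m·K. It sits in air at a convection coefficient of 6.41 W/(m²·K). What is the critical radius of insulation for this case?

For a sphere r_cr = 2k/h = 2×0.196/6.41
r_cr = 61.2 mm; since the bare radius (190 mm) is above r_cr, any added insulation will reduce heat loss.

r_cr ≈ 61.2 mm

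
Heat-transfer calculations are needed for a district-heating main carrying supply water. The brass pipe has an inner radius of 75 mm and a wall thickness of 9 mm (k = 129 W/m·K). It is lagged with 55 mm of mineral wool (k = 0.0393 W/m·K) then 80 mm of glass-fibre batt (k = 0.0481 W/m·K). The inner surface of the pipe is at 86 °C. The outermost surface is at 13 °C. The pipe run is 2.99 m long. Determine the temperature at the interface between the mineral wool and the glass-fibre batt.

T ≈ 44 °C

Per-layer cylindrical resistances, series-summed:
R_brass pipe wall = ln(84/75)/(2π×129×2.99) = 4.676×10^-5 K/W
R_mineral wool = ln(139/84)/(2π×0.0393×2.99) = 0.6822 K/W
R_glass-fibre batt = ln(219/139)/(2π×0.0481×2.99) = 0.5031 K/W
R_total = 1.185 K/W
Q = ΔT/R_total = 73/1.185
Q = 61.6 W
T_interface = T_inner − Q·ΣR(inner→interface) = 86 − 61.6×0.6822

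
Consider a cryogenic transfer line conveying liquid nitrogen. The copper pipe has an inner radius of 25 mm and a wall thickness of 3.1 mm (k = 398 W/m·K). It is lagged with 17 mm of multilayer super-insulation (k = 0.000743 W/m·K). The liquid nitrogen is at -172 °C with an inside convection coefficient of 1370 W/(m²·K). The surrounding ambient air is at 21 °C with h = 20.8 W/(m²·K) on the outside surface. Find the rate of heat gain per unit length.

Treating each annulus and film as a series resistance:
R_inner film = 1/(h_i·2πr₁L) = 1/(1370×2π×0.025×1) = 0.004647 K/W
R_copper pipe wall = ln(28.1/25)/(2π×398×1) = 4.674×10^-5 K/W
R_multilayer super-insulation = ln(45.1/28.1)/(2π×0.000743×1) = 101.3 K/W
R_outer film = 1/(h_o·2πr_oL) = 1/(20.8×2π×0.0451×1) = 0.1697 K/W
R_total = 101.5 K/W
Q = ΔT/R_total = 193/101.5

q′ ≈ 1.9 W/m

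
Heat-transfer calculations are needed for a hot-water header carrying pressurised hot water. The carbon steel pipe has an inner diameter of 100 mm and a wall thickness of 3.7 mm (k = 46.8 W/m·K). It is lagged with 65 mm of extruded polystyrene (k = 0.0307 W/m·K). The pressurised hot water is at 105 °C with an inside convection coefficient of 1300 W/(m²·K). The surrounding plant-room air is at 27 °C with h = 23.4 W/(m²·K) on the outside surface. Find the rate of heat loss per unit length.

Per-layer cylindrical resistances, series-summed:
R_inner film = 1/(h_i·2πr₁L) = 1/(1300×2π×0.05×1) = 0.002449 K/W
R_carbon steel pipe wall = ln(53.7/50)/(2π×46.8×1) = 2.428×10^-4 K/W
R_extruded polystyrene = ln(118.7/53.7)/(2π×0.0307×1) = 4.112 K/W
R_outer film = 1/(h_o·2πr_oL) = 1/(23.4×2π×0.1187×1) = 0.0573 K/W
R_total = 4.172 K/W
Q = ΔT/R_total = 78/4.172

q′ ≈ 18.7 W/m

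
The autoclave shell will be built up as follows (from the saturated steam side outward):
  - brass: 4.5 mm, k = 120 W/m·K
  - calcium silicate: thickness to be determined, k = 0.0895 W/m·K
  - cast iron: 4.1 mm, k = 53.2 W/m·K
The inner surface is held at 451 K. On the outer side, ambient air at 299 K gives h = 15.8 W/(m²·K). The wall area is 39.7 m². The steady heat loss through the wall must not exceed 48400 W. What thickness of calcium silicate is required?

Series thermal resistances:
R_brass = L/(kA) = 0.0045/(120×39.7) = 9.446×10^-7 K/W
R_cast iron = L/(kA) = 0.0041/(53.2×39.7) = 1.941×10^-6 K/W
R_outer film = 1/(h_o·A) = 1/(15.8×39.7) = 0.001594 K/W
Sum of the known resistances R_other = 0.001597 K/W
Required total resistance R_tot = ΔT/Q_allow = 152/48400 = 0.00314 K/W
R_calcium silicate = R_tot − R_other = 0.001543 K/W
L = R·k·A = 0.001543×0.0895×39.7

L ≈ 5.48 mm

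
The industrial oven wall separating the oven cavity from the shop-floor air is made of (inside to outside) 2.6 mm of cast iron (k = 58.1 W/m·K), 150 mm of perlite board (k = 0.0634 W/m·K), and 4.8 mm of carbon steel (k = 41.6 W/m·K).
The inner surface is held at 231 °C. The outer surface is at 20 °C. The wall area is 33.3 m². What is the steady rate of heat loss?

Using the resistance-network approach (series):
R_cast iron = L/(kA) = 0.0026/(58.1×33.3) = 1.344×10^-6 K/W
R_perlite board = L/(kA) = 0.15/(0.0634×33.3) = 0.07105 K/W
R_carbon steel = L/(kA) = 0.0048/(41.6×33.3) = 3.465×10^-6 K/W
R_total = 0.07105 K/W
Q = ΔT / R_total = 211 / 0.07105

Q ≈ 2970 W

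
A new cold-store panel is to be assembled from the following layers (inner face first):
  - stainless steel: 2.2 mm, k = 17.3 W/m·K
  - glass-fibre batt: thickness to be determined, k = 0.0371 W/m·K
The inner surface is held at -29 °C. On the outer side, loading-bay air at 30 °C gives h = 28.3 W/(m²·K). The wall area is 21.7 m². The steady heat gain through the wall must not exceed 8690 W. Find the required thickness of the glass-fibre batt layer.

Treating each layer as a thermal resistance in series:
R_stainless steel = L/(kA) = 0.0022/(17.3×21.7) = 5.86×10^-6 K/W
R_outer film = 1/(h_o·A) = 1/(28.3×21.7) = 0.001628 K/W
Sum of the known resistances R_other = 0.001634 K/W
Required total resistance R_tot = ΔT/Q_allow = 59/8690 = 0.006789 K/W
R_glass-fibre batt = R_tot − R_other = 0.005155 K/W
L = R·k·A = 0.005155×0.0371×21.7

L ≈ 4.15 mm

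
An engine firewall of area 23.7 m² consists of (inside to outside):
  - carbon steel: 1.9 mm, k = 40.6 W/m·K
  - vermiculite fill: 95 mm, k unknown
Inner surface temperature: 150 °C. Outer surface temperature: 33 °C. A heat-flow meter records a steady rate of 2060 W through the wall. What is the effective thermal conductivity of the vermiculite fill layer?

Using the resistance-network approach (series):
R_carbon steel = L/(kA) = 0.0019/(40.6×23.7) = 1.975×10^-6 K/W
Sum of known resistances R_other = 1.975×10^-6 K/W
Total R = ΔT/Q = 117/2060 = 0.0568 K/W
R_vermiculite fill = R_total − R_other = 0.05679 K/W
k = L/(R·A) = 0.095/(0.05679×23.7)

k ≈ 0.0706 W/(m·K)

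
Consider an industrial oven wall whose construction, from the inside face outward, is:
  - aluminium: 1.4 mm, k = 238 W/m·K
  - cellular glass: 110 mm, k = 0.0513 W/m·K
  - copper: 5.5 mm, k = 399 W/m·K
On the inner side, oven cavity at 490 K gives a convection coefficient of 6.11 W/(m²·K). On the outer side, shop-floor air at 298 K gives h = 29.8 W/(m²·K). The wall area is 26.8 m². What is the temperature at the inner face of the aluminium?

Treating each layer as a thermal resistance in series:
R_inner film = 1/(h_i·A) = 1/(6.11×26.8) = 0.006107 K/W
R_aluminium = L/(kA) = 0.0014/(238×26.8) = 2.195×10^-7 K/W
R_cellular glass = L/(kA) = 0.11/(0.0513×26.8) = 0.08001 K/W
R_copper = L/(kA) = 0.0055/(399×26.8) = 5.143×10^-7 K/W
R_outer film = 1/(h_o·A) = 1/(29.8×26.8) = 0.001252 K/W
R_total = 0.08737 K/W;  Q = ΔT/R_total = 192/0.08737 = 2198 W
T_interface = T_inner − Q·ΣR(inner→interface) = 490 − 2200×0.006107

T ≈ 477 K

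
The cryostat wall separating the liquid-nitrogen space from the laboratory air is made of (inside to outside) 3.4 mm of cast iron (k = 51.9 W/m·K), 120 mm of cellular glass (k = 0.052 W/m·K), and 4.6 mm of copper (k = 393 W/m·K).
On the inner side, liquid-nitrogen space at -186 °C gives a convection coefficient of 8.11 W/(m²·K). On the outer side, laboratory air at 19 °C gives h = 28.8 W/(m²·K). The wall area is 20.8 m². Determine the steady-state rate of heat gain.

Thermal resistances in series:
R_inner film = 1/(h_i·A) = 1/(8.11×20.8) = 0.005928 K/W
R_cast iron = L/(kA) = 0.0034/(51.9×20.8) = 3.15×10^-6 K/W
R_cellular glass = L/(kA) = 0.12/(0.052×20.8) = 0.1109 K/W
R_copper = L/(kA) = 0.0046/(393×20.8) = 5.627×10^-7 K/W
R_outer film = 1/(h_o·A) = 1/(28.8×20.8) = 0.001669 K/W
R_total = 0.1185 K/W
Q = ΔT / R_total = 205 / 0.1185

Q ≈ 1730 W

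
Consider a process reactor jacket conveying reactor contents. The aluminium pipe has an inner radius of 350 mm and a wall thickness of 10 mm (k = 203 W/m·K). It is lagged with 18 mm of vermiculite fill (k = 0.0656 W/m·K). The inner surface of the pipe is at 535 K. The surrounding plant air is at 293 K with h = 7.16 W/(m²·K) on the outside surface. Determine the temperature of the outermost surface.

Cylindrical conduction, so R = ln(r₂/r₁)/(2πkL) per layer, in series:
R_aluminium pipe wall = ln(360/350)/(2π×203×1) = 2.209×10^-5 K/W
R_vermiculite fill = ln(378/360)/(2π×0.0656×1) = 0.1184 K/W
R_outer film = 1/(h_o·2πr_oL) = 1/(7.16×2π×0.378×1) = 0.05881 K/W
R_total = 0.1772 K/W
Q = ΔT/R_total = 242/0.1772
Q = 1370 W/m
T_interface = T_inner − Q·ΣR(inner→interface) = 535 − 1370×0.1184

T ≈ 373 K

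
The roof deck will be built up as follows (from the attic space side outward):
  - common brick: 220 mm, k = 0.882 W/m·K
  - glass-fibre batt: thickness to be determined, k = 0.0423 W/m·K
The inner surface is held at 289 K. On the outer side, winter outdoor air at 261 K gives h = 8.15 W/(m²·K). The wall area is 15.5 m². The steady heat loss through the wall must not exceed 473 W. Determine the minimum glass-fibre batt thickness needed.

L ≈ 23.1 mm

Using the resistance-network approach (series):
R_common brick = L/(kA) = 0.22/(0.882×15.5) = 0.01609 K/W
R_outer film = 1/(h_o·A) = 1/(8.15×15.5) = 0.007916 K/W
Sum of the known resistances R_other = 0.02401 K/W
Required total resistance R_tot = ΔT/Q_allow = 28/473 = 0.0592 K/W
R_glass-fibre batt = R_tot − R_other = 0.03519 K/W
L = R·k·A = 0.03519×0.0423×15.5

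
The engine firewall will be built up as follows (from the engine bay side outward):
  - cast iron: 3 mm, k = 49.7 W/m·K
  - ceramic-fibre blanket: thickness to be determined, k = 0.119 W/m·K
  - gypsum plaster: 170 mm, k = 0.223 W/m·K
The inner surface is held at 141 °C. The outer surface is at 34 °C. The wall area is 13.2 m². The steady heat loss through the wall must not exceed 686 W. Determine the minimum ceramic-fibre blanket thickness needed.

Thermal resistances in series:
R_cast iron = L/(kA) = 0.003/(49.7×13.2) = 4.573×10^-6 K/W
R_gypsum plaster = L/(kA) = 0.17/(0.223×13.2) = 0.05775 K/W
Sum of the known resistances R_other = 0.05776 K/W
Required total resistance R_tot = ΔT/Q_allow = 107/686 = 0.156 K/W
R_ceramic-fibre blanket = R_tot − R_other = 0.09822 K/W
L = R·k·A = 0.09822×0.119×13.2

L ≈ 154 mm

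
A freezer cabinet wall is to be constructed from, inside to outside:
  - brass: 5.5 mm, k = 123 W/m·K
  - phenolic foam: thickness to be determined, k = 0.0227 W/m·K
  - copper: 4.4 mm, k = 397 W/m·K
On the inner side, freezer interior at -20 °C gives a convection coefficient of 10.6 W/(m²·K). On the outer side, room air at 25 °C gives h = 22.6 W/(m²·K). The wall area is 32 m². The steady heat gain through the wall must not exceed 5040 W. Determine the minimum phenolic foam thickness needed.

Thermal resistances in series:
R_inner film = 1/(h_i·A) = 1/(10.6×32) = 0.002948 K/W
R_brass = L/(kA) = 0.0055/(123×32) = 1.397×10^-6 K/W
R_copper = L/(kA) = 0.0044/(397×32) = 3.463×10^-7 K/W
R_outer film = 1/(h_o·A) = 1/(22.6×32) = 0.001383 K/W
Sum of the known resistances R_other = 0.004333 K/W
Required total resistance R_tot = ΔT/Q_allow = 45/5040 = 0.008929 K/W
R_phenolic foam = R_tot − R_other = 0.004596 K/W
L = R·k·A = 0.004596×0.0227×32

L ≈ 3.34 mm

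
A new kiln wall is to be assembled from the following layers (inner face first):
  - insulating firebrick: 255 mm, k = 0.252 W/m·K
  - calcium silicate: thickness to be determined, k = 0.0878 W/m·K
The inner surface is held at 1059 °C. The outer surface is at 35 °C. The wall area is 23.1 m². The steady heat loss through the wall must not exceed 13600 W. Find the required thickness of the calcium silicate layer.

Thermal resistances in series:
R_insulating firebrick = L/(kA) = 0.255/(0.252×23.1) = 0.04381 K/W
Sum of the known resistances R_other = 0.04381 K/W
Required total resistance R_tot = ΔT/Q_allow = 1024/13600 = 0.07529 K/W
R_calcium silicate = R_tot − R_other = 0.03149 K/W
L = R·k·A = 0.03149×0.0878×23.1

L ≈ 63.9 mm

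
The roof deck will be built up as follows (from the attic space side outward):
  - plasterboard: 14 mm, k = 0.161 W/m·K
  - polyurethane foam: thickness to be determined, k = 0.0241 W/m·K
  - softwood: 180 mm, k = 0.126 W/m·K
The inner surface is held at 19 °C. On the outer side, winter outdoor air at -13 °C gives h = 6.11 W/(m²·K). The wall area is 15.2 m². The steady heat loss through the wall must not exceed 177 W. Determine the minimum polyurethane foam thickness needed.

Thermal resistances in series:
R_plasterboard = L/(kA) = 0.014/(0.161×15.2) = 0.005721 K/W
R_softwood = L/(kA) = 0.18/(0.126×15.2) = 0.09398 K/W
R_outer film = 1/(h_o·A) = 1/(6.11×15.2) = 0.01077 K/W
Sum of the known resistances R_other = 0.1105 K/W
Required total resistance R_tot = ΔT/Q_allow = 32/177 = 0.1808 K/W
R_polyurethane foam = R_tot − R_other = 0.07032 K/W
L = R·k·A = 0.07032×0.0241×15.2

L ≈ 25.8 mm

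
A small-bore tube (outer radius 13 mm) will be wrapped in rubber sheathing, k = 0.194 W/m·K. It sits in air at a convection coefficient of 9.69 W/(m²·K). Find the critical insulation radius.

For a cylinder r_cr = k/h = 0.194/9.69
r_cr = 20 mm; since the bare radius (13 mm) is below r_cr, adding a thin layer of insulation will *increase* heat loss.

r_cr ≈ 20 mm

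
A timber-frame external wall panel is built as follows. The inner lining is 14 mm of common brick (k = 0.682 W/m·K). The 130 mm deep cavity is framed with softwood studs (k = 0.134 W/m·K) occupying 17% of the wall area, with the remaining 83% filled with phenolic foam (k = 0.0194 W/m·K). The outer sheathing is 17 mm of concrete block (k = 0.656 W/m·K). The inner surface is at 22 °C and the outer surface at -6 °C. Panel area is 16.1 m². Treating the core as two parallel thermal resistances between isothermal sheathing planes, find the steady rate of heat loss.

Q ≈ 133 W

Sheathing layers in series; stud and cavity paths in parallel between them.
R_inner = 0.014/(0.682×16.1) = 0.001275 K/W
R_stud  = 0.13/(0.134×0.17×16.1) = 0.3545 K/W
R_cav   = 0.13/(0.0194×0.83×16.1) = 0.5015 K/W
1/R_core = 1/R_stud + 1/R_cav → R_core = 0.2077 K/W
R_outer = 0.017/(0.656×16.1) = 0.00161 K/W
R_total = 0.2106 K/W
Q = ΔT/R_total = 28/0.2106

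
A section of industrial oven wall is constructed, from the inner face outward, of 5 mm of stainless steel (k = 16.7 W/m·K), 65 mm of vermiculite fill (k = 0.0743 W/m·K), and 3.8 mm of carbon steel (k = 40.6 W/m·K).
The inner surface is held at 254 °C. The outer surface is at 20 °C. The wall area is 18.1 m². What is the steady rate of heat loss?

Model the wall as resistances in series:
R_stainless steel = L/(kA) = 0.005/(16.7×18.1) = 1.654×10^-5 K/W
R_vermiculite fill = L/(kA) = 0.065/(0.0743×18.1) = 0.04833 K/W
R_carbon steel = L/(kA) = 0.0038/(40.6×18.1) = 5.171×10^-6 K/W
R_total = 0.04835 K/W
Q = ΔT / R_total = 234 / 0.04835

Q ≈ 4840 W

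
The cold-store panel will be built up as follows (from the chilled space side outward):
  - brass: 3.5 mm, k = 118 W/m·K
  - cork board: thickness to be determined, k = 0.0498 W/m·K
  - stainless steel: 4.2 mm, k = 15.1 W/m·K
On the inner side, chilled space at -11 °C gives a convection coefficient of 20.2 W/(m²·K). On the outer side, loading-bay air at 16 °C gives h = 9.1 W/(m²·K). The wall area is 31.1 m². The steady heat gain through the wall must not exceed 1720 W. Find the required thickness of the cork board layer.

Treating each layer as a thermal resistance in series:
R_inner film = 1/(h_i·A) = 1/(20.2×31.1) = 0.001592 K/W
R_brass = L/(kA) = 0.0035/(118×31.1) = 9.537×10^-7 K/W
R_stainless steel = L/(kA) = 0.0042/(15.1×31.1) = 8.944×10^-6 K/W
R_outer film = 1/(h_o·A) = 1/(9.1×31.1) = 0.003533 K/W
Sum of the known resistances R_other = 0.005135 K/W
Required total resistance R_tot = ΔT/Q_allow = 27/1720 = 0.0157 K/W
R_cork board = R_tot − R_other = 0.01056 K/W
L = R·k·A = 0.01056×0.0498×31.1

L ≈ 16.4 mm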